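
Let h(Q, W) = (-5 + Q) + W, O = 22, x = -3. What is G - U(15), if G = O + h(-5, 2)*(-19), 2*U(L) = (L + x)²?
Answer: 102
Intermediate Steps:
h(Q, W) = -5 + Q + W
U(L) = (-3 + L)²/2 (U(L) = (L - 3)²/2 = (-3 + L)²/2)
G = 174 (G = 22 + (-5 - 5 + 2)*(-19) = 22 - 8*(-19) = 22 + 152 = 174)
G - U(15) = 174 - (-3 + 15)²/2 = 174 - 12²/2 = 174 - 144/2 = 174 - 1*72 = 174 - 72 = 102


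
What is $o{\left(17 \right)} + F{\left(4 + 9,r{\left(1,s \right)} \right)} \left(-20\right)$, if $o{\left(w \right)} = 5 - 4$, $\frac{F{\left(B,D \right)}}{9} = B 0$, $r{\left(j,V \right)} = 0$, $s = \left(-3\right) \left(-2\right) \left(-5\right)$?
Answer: $1$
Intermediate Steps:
$s = -30$ ($s = 6 \left(-5\right) = -30$)
$F{\left(B,D \right)} = 0$ ($F{\left(B,D \right)} = 9 B 0 = 9 \cdot 0 = 0$)
$o{\left(w \right)} = 1$
$o{\left(17 \right)} + F{\left(4 + 9,r{\left(1,s \right)} \right)} \left(-20\right) = 1 + 0 \left(-20\right) = 1 + 0 = 1$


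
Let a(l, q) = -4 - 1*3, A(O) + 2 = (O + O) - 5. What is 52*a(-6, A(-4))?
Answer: -364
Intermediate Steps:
A(O) = -7 + 2*O (A(O) = -2 + ((O + O) - 5) = -2 + (2*O - 5) = -2 + (-5 + 2*O) = -7 + 2*O)
a(l, q) = -7 (a(l, q) = -4 - 3 = -7)
52*a(-6, A(-4)) = 52*(-7) = -364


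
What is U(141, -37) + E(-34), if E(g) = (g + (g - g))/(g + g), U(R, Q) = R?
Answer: 283/2 ≈ 141.50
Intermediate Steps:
E(g) = ½ (E(g) = (g + 0)/((2*g)) = g*(1/(2*g)) = ½)
U(141, -37) + E(-34) = 141 + ½ = 283/2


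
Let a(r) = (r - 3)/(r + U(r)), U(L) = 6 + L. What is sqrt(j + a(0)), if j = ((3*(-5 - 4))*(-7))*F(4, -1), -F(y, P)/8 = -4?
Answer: sqrt(24190)/2 ≈ 77.766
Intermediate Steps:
F(y, P) = 32 (F(y, P) = -8*(-4) = 32)
j = 6048 (j = ((3*(-5 - 4))*(-7))*32 = ((3*(-9))*(-7))*32 = -27*(-7)*32 = 189*32 = 6048)
a(r) = (-3 + r)/(6 + 2*r) (a(r) = (r - 3)/(r + (6 + r)) = (-3 + r)/(6 + 2*r))
sqrt(j + a(0)) = sqrt(6048 + (-3 + 0)/(2*(3 + 0))) = sqrt(6048 + (1/2)*(-3)/3) = sqrt(6048 + (1/2)*(1/3)*(-3)) = sqrt(6048 - 1/2) = sqrt(12095/2) = sqrt(24190)/2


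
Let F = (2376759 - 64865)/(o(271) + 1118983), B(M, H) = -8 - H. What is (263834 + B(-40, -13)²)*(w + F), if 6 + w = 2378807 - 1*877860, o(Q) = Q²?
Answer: 236122192432903101/596212 ≈ 3.9604e+11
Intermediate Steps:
w = 1500941 (w = -6 + (2378807 - 1*877860) = -6 + (2378807 - 877860) = -6 + 1500947 = 1500941)
F = 1155947/596212 (F = (2376759 - 64865)/(271² + 1118983) = 2311894/(73441 + 1118983) = 2311894/1192424 = 2311894*(1/1192424) = 1155947/596212 ≈ 1.9388)
(263834 + B(-40, -13)²)*(w + F) = (263834 + (-8 - 1*(-13))²)*(1500941 + 1155947/596212) = (263834 + (-8 + 13)²)*(894880191439/596212) = (263834 + 5²)*(894880191439/596212) = (263834 + 25)*(894880191439/596212) = 263859*(894880191439/596212) = 236122192432903101/596212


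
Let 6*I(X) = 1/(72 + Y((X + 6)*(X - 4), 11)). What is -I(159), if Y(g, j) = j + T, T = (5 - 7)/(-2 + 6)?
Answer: -1/495 ≈ -0.0020202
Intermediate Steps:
T = -½ (T = -2/4 = -2*¼ = -½ ≈ -0.50000)
Y(g, j) = -½ + j (Y(g, j) = j - ½ = -½ + j)
I(X) = 1/495 (I(X) = 1/(6*(72 + (-½ + 11))) = 1/(6*(72 + 21/2)) = 1/(6*(165/2)) = (⅙)*(2/165) = 1/495)
-I(159) = -1*1/495 = -1/495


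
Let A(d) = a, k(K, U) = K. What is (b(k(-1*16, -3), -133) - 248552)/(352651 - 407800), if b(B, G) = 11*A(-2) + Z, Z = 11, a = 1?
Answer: 248530/55149 ≈ 4.5065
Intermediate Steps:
A(d) = 1
b(B, G) = 22 (b(B, G) = 11*1 + 11 = 11 + 11 = 22)
(b(k(-1*16, -3), -133) - 248552)/(352651 - 407800) = (22 - 248552)/(352651 - 407800) = -248530/(-55149) = -248530*(-1/55149) = 248530/55149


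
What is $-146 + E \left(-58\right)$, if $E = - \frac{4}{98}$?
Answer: $- \frac{7038}{49} \approx -143.63$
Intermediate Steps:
$E = - \frac{2}{49}$ ($E = \left(-4\right) \frac{1}{98} = - \frac{2}{49} \approx -0.040816$)
$-146 + E \left(-58\right) = -146 - - \frac{116}{49} = -146 + \frac{116}{49} = - \frac{7038}{49}$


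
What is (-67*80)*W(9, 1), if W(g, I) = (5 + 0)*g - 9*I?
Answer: -192960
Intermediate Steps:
W(g, I) = -9*I + 5*g (W(g, I) = 5*g - 9*I = -9*I + 5*g)
(-67*80)*W(9, 1) = (-67*80)*(-9*1 + 5*9) = -5360*(-9 + 45) = -5360*36 = -192960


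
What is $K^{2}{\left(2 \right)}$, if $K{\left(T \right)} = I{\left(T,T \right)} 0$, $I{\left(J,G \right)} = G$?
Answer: $0$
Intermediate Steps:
$K{\left(T \right)} = 0$ ($K{\left(T \right)} = T 0 = 0$)
$K^{2}{\left(2 \right)} = 0^{2} = 0$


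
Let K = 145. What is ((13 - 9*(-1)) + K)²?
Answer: 27889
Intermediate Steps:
((13 - 9*(-1)) + K)² = ((13 - 9*(-1)) + 145)² = ((13 - 1*(-9)) + 145)² = ((13 + 9) + 145)² = (22 + 145)² = 167² = 27889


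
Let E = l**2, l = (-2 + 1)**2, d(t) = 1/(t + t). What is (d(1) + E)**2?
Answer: 9/4 ≈ 2.2500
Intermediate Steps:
d(t) = 1/(2*t)
l = 1 (l = (-1)**2 = 1)
E = 1 (E = 1**2 = 1)
(d(1) + E)**2 = ((1/2)/1 + 1)**2 = ((1/2)*1 + 1)**2 = (1/2 + 1)**2 = (3/2)**2 = 9/4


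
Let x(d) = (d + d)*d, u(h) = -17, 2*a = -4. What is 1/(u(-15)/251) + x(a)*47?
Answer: 6141/17 ≈ 361.24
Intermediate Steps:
a = -2 (a = (½)*(-4) = -2)
x(d) = 2*d² (x(d) = (2*d)*d = 2*d²)
1/(u(-15)/251) + x(a)*47 = 1/(-17/251) + (2*(-2)²)*47 = 1/(-17*1/251) + (2*4)*47 = 1/(-17/251) + 8*47 = -251/17 + 376 = 6141/17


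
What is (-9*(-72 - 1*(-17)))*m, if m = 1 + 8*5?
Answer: 20295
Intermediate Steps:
m = 41 (m = 1 + 40 = 41)
(-9*(-72 - 1*(-17)))*m = -9*(-72 - 1*(-17))*41 = -9*(-72 + 17)*41 = -9*(-55)*41 = 495*41 = 20295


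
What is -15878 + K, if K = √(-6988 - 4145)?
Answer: -15878 + 3*I*√1237 ≈ -15878.0 + 105.51*I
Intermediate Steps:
K = 3*I*√1237 (K = √(-11133) = 3*I*√1237 ≈ 105.51*I)
-15878 + K = -15878 + 3*I*√1237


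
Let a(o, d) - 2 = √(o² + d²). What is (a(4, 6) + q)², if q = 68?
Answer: 4952 + 280*√13 ≈ 5961.6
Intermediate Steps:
a(o, d) = 2 + √(d² + o²) (a(o, d) = 2 + √(o² + d²) = 2 + √(d² + o²))
(a(4, 6) + q)² = ((2 + √(6² + 4²)) + 68)² = ((2 + √(36 + 16)) + 68)² = ((2 + √52) + 68)² = ((2 + 2*√13) + 68)² = (70 + 2*√13)²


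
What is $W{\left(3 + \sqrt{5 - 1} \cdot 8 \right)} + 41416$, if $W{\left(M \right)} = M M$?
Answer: $41777$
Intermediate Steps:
$W{\left(M \right)} = M^{2}$
$W{\left(3 + \sqrt{5 - 1} \cdot 8 \right)} + 41416 = \left(3 + \sqrt{5 - 1} \cdot 8\right)^{2} + 41416 = \left(3 + \sqrt{4} \cdot 8\right)^{2} + 41416 = \left(3 + 2 \cdot 8\right)^{2} + 41416 = \left(3 + 16\right)^{2} + 41416 = 19^{2} + 41416 = 361 + 41416 = 41777$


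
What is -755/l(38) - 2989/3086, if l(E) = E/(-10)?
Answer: 11592859/58634 ≈ 197.72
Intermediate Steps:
l(E) = -E/10 (l(E) = E*(-1/10) = -E/10)
-755/l(38) - 2989/3086 = -755/((-1/10*38)) - 2989/3086 = -755/(-19/5) - 2989*1/3086 = -755*(-5/19) - 2989/3086 = 3775/19 - 2989/3086 = 11592859/58634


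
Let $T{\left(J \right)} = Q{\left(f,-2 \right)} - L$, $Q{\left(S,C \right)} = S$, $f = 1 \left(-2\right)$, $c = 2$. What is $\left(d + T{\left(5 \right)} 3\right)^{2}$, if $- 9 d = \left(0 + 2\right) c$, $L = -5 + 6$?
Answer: $\frac{7225}{81} \approx 89.198$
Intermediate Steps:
$f = -2$
$L = 1$
$T{\left(J \right)} = -3$ ($T{\left(J \right)} = -2 - 1 = -3$)
$d = - \frac{4}{9}$ ($d = - \frac{\left(0 + 2\right) 2}{9} = - \frac{2 \cdot 2}{9} = \left(- \frac{1}{9}\right) 4 = - \frac{4}{9} \approx -0.44444$)
$\left(d + T{\left(5 \right)} 3\right)^{2} = \left(- \frac{4}{9} - 9\right)^{2} = \left(- \frac{85}{9}\right)^{2} = \frac{7225}{81}$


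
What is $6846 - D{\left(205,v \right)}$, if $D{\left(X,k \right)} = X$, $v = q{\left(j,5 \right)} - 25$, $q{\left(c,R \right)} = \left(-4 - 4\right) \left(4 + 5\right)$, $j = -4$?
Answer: $6641$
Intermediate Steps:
$q{\left(c,R \right)} = -72$ ($q{\left(c,R \right)} = \left(-8\right) 9 = -72$)
$v = -97$ ($v = -72 - 25 = -97$)
$6846 - D{\left(205,v \right)} = 6846 - 205 = 6641$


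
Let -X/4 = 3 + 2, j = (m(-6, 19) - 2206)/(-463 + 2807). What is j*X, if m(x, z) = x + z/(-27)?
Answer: 298715/15822 ≈ 18.880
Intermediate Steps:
m(x, z) = x - z/27 (m(x, z) = x + z*(-1/27) = x - z/27)
j = -59743/63288 (j = ((-6 - 1/27*19) - 2206)/(-463 + 2807) = ((-6 - 19/27) - 2206)/2344 = (-181/27 - 2206)*(1/2344) = -59743/27*1/2344 = -59743/63288 ≈ -0.94399)
X = -20 (X = -4*(3 + 2) = -4*5 = -20)
j*X = -59743/63288*(-20) = 298715/15822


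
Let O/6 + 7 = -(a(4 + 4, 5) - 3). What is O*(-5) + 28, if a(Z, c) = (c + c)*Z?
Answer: 2548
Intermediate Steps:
a(Z, c) = 2*Z*c (a(Z, c) = (2*c)*Z = 2*Z*c)
O = -504 (O = -42 + 6*(-(2*(4 + 4)*5 - 3)) = -42 + 6*(-(2*8*5 - 3)) = -42 + 6*(-(80 - 3)) = -42 + 6*(-1*77) = -42 + 6*(-77) = -42 - 462 = -504)
O*(-5) + 28 = -504*(-5) + 28 = 2520 + 28 = 2548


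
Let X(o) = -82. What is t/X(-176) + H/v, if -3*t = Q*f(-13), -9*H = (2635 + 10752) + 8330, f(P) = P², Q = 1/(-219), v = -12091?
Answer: 127954583/651390534 ≈ 0.19643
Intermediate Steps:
Q = -1/219 ≈ -0.0045662
H = -2413 (H = -((2635 + 10752) + 8330)/9 = -(13387 + 8330)/9 = -⅑*21717 = -2413)
t = 169/657 (t = -(-1)*(-13)²/657 = -(-1)*169/657 = -⅓*(-169/219) = 169/657 ≈ 0.25723)
t/X(-176) + H/v = (169/657)/(-82) - 2413/(-12091) = (169/657)*(-1/82) - 2413*(-1/12091) = -169/53874 + 2413/12091 = 127954583/651390534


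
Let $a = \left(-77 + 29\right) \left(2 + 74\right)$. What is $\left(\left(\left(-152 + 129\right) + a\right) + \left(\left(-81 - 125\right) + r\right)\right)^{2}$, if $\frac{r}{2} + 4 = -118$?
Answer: $16982641$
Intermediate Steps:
$r = -244$ ($r = -8 + 2 \left(-118\right) = -8 - 236 = -244$)
$a = -3648$ ($a = \left(-48\right) 76 = -3648$)
$\left(\left(\left(-152 + 129\right) + a\right) + \left(\left(-81 - 125\right) + r\right)\right)^{2} = \left(\left(\left(-152 + 129\right) - 3648\right) - 450\right)^{2} = \left(\left(-23 - 3648\right) - 450\right)^{2} = \left(-3671 - 450\right)^{2} = \left(-4121\right)^{2} = 16982641$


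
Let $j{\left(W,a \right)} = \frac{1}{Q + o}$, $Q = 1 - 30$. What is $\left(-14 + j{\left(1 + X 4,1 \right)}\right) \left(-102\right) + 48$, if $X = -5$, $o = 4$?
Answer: $\frac{37002}{25} \approx 1480.1$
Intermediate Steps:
$Q = -29$ ($Q = 1 - 30 = -29$)
$j{\left(W,a \right)} = - \frac{1}{25}$ ($j{\left(W,a \right)} = \frac{1}{-29 + 4} = \frac{1}{-25} = - \frac{1}{25}$)
$\left(-14 + j{\left(1 + X 4,1 \right)}\right) \left(-102\right) + 48 = \left(-14 - \frac{1}{25}\right) \left(-102\right) + 48 = \left(- \frac{351}{25}\right) \left(-102\right) + 48 = \frac{35802}{25} + 48 = \frac{37002}{25}$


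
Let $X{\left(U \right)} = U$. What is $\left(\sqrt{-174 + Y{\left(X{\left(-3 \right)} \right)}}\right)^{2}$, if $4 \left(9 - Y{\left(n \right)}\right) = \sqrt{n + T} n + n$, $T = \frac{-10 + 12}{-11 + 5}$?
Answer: $- \frac{657}{4} + \frac{i \sqrt{30}}{4} \approx -164.25 + 1.3693 i$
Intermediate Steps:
$T = - \frac{1}{3}$ ($T = \frac{2}{-6} = 2 \left(- \frac{1}{6}\right) = - \frac{1}{3} \approx -0.33333$)
$Y{\left(n \right)} = 9 - \frac{n}{4} - \frac{n \sqrt{- \frac{1}{3} + n}}{4}$ ($Y{\left(n \right)} = 9 - \frac{\sqrt{n - \frac{1}{3}} n + n}{4} = 9 - \frac{\sqrt{- \frac{1}{3} + n} n + n}{4} = 9 - \frac{n \sqrt{- \frac{1}{3} + n} + n}{4} = 9 - \frac{n + n \sqrt{- \frac{1}{3} + n}}{4} = 9 - \left(\frac{n}{4} + \frac{n \sqrt{- \frac{1}{3} + n}}{4}\right) = 9 - \frac{n}{4} - \frac{n \sqrt{- \frac{1}{3} + n}}{4}$)
$\left(\sqrt{-174 + Y{\left(X{\left(-3 \right)} \right)}}\right)^{2} = \left(\sqrt{-174 - \left(- \frac{39}{4} - \frac{\sqrt{-3 + 9 \left(-3\right)}}{4}\right)}\right)^{2} = \left(\sqrt{-174 + \left(9 + \frac{3}{4} - - \frac{\sqrt{-3 - 27}}{4}\right)}\right)^{2} = \left(\sqrt{-174 + \left(9 + \frac{3}{4} - - \frac{\sqrt{-30}}{4}\right)}\right)^{2} = \left(\sqrt{-174 + \left(9 + \frac{3}{4} - - \frac{i \sqrt{30}}{4}\right)}\right)^{2} = \left(\sqrt{-174 + \left(9 + \frac{3}{4} + \frac{i \sqrt{30}}{4}\right)}\right)^{2} = \left(\sqrt{-174 + \left(\frac{39}{4} + \frac{i \sqrt{30}}{4}\right)}\right)^{2} = \left(\sqrt{- \frac{657}{4} + \frac{i \sqrt{30}}{4}}\right)^{2} = - \frac{657}{4} + \frac{i \sqrt{30}}{4}$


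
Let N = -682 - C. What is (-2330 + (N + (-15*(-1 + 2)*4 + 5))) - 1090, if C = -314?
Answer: -3843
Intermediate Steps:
N = -368 (N = -682 - 1*(-314) = -682 + 314 = -368)
(-2330 + (N + (-15*(-1 + 2)*4 + 5))) - 1090 = (-2330 + (-368 + (-15*(-1 + 2)*4 + 5))) - 1090 = (-2330 + (-368 + (-15*4 + 5))) - 1090 = (-2330 + (-368 + (-60 + 5))) - 1090 = (-2330 + (-368 - 55)) - 1090 = (-2330 - 423) - 1090 = -2753 - 1090 = -3843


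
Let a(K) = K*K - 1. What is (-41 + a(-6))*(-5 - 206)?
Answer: 1266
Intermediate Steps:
a(K) = -1 + K**2 (a(K) = K**2 - 1 = -1 + K**2)
(-41 + a(-6))*(-5 - 206) = (-41 + (-1 + (-6)**2))*(-5 - 206) = (-41 + (-1 + 36))*(-211) = (-41 + 35)*(-211) = -6*(-211) = 1266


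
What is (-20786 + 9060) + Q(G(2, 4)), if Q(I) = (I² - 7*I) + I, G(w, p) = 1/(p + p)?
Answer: -750511/64 ≈ -11727.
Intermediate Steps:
G(w, p) = 1/(2*p)
Q(I) = I² - 6*I
(-20786 + 9060) + Q(G(2, 4)) = (-20786 + 9060) + ((½)/4)*(-6 + (½)/4) = -11726 + ((½)*(¼))*(-6 + (½)*(¼)) = -11726 + (-6 + ⅛)/8 = -11726 + (⅛)*(-47/8) = -11726 - 47/64 = -750511/64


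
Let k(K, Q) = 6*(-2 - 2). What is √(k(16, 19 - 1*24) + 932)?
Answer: 2*√227 ≈ 30.133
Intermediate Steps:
k(K, Q) = -24 (k(K, Q) = 6*(-4) = -24)
√(k(16, 19 - 1*24) + 932) = √(-24 + 932) = √908 = 2*√227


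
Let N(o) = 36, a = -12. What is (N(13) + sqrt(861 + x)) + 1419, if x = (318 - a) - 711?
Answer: 1455 + 4*sqrt(30) ≈ 1476.9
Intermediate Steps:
x = -381 (x = (318 - 1*(-12)) - 711 = (318 + 12) - 711 = 330 - 711 = -381)
(N(13) + sqrt(861 + x)) + 1419 = (36 + sqrt(861 - 381)) + 1419 = (36 + sqrt(480)) + 1419 = (36 + 4*sqrt(30)) + 1419 = 1455 + 4*sqrt(30)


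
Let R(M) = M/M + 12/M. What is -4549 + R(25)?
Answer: -113688/25 ≈ -4547.5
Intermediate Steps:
R(M) = 1 + 12/M
-4549 + R(25) = -4549 + (12 + 25)/25 = -4549 + (1/25)*37 = -4549 + 37/25 = -113688/25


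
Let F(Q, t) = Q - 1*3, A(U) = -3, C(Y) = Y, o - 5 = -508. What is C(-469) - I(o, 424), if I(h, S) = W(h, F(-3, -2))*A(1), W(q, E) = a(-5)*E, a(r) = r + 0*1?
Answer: -379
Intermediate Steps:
o = -503 (o = 5 - 508 = -503)
a(r) = r (a(r) = r + 0 = r)
F(Q, t) = -3 + Q (F(Q, t) = Q - 3 = -3 + Q)
W(q, E) = -5*E
I(h, S) = -90 (I(h, S) = -5*(-3 - 3)*(-3) = -5*(-6)*(-3) = 30*(-3) = -90)
C(-469) - I(o, 424) = -469 - 1*(-90) = -469 + 90 = -379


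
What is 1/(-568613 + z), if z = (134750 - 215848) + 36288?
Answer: -1/613423 ≈ -1.6302e-6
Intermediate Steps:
z = -44810 (z = -81098 + 36288 = -44810)
1/(-568613 + z) = 1/(-568613 - 44810) = 1/(-613423) = -1/613423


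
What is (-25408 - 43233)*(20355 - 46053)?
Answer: 1763936418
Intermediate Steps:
(-25408 - 43233)*(20355 - 46053) = -68641*(-25698) = 1763936418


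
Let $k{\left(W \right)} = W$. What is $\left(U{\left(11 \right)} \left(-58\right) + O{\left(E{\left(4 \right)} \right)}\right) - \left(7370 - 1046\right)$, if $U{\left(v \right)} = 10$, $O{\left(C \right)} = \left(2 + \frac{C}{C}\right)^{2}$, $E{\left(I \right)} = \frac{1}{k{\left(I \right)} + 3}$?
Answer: $-6895$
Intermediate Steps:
$E{\left(I \right)} = \frac{1}{3 + I}$ ($E{\left(I \right)} = \frac{1}{I + 3} = \frac{1}{3 + I}$)
$O{\left(C \right)} = 9$ ($O{\left(C \right)} = \left(2 + 1\right)^{2} = 3^{2} = 9$)
$\left(U{\left(11 \right)} \left(-58\right) + O{\left(E{\left(4 \right)} \right)}\right) - \left(7370 - 1046\right) = \left(10 \left(-58\right) + 9\right) - \left(7370 - 1046\right) = \left(-580 + 9\right) - \left(7370 - 1046\right) = -571 - 6324 = -6895$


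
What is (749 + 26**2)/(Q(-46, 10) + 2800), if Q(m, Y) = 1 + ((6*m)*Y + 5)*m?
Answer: 475/43177 ≈ 0.011001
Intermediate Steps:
Q(m, Y) = 1 + m*(5 + 6*Y*m) (Q(m, Y) = 1 + (6*Y*m + 5)*m = 1 + (5 + 6*Y*m)*m = 1 + m*(5 + 6*Y*m))
(749 + 26**2)/(Q(-46, 10) + 2800) = (749 + 26**2)/((1 + 5*(-46) + 6*10*(-46)**2) + 2800) = (749 + 676)/((1 - 230 + 6*10*2116) + 2800) = 1425/((1 - 230 + 126960) + 2800) = 1425/(126731 + 2800) = 1425/129531 = 1425*(1/129531) = 475/43177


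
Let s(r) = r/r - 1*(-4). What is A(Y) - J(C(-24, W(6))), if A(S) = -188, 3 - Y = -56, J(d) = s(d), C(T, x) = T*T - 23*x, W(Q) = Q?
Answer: -193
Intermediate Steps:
C(T, x) = T² - 23*x
s(r) = 5 (s(r) = 1 + 4 = 5)
J(d) = 5
Y = 59 (Y = 3 - 1*(-56) = 3 + 56 = 59)
A(Y) - J(C(-24, W(6))) = -188 - 1*5 = -188 - 5 = -193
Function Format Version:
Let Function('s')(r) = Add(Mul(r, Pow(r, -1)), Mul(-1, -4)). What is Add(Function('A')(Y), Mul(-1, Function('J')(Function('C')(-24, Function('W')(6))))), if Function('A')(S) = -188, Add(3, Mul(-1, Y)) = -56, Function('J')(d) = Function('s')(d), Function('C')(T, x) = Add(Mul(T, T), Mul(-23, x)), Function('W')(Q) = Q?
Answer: -193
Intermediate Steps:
Function('C')(T, x) = Add(Pow(T, 2), Mul(-23, x))
Function('s')(r) = 5 (Function('s')(r) = Add(1, 4) = 5)
Function('J')(d) = 5
Y = 59 (Y = Add(3, Mul(-1, -56)) = Add(3, 56) = 59)
Add(Function('A')(Y), Mul(-1, Function('J')(Function('C')(-24, Function('W')(6))))) = Add(-188, Mul(-1, 5)) = Add(-188, -5) = -193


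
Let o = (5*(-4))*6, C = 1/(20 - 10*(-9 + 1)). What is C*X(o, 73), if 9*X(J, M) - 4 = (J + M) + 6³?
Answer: 173/900 ≈ 0.19222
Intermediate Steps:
C = 1/100 (C = 1/(20 - 10*(-8)) = 1/(20 + 80) = 1/100 ≈ 0.010000)
o = -120 (o = -20*6 = -120)
X(J, M) = 220/9 + J/9 + M/9 (X(J, M) = 4/9 + ((J + M) + 6³)/9 = 4/9 + ((J + M) + 216)/9 = 4/9 + (216 + J + M)/9 = 4/9 + (24 + J/9 + M/9) = 220/9 + J/9 + M/9)
C*X(o, 73) = (220/9 + (⅑)*(-120) + (⅑)*73)/100 = (220/9 - 40/3 + 73/9)/100 = (1/100)*(173/9) = 173/900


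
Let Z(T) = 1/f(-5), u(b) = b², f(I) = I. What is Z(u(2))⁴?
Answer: 1/625 ≈ 0.0016000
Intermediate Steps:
Z(T) = -⅕ (Z(T) = 1/(-5) = -⅕)
Z(u(2))⁴ = (-⅕)⁴ = 1/625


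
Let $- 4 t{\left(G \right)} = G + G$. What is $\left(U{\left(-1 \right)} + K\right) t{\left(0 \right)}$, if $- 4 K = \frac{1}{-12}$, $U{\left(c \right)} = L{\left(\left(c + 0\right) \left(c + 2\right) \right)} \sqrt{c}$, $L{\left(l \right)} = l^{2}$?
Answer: $0$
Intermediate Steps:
$t{\left(G \right)} = - \frac{G}{2}$ ($t{\left(G \right)} = - \frac{G + G}{4} = - \frac{2 G}{4} = - \frac{G}{2}$)
$U{\left(c \right)} = c^{\frac{5}{2}} \left(2 + c\right)^{2}$ ($U{\left(c \right)} = \left(\left(c + 0\right) \left(c + 2\right)\right)^{2} \sqrt{c} = \left(c \left(2 + c\right)\right)^{2} \sqrt{c} = c^{2} \left(2 + c\right)^{2} \sqrt{c} = c^{\frac{5}{2}} \left(2 + c\right)^{2}$)
$K = \frac{1}{48}$ ($K = - \frac{1}{4 \left(-12\right)} = \left(- \frac{1}{4}\right) \left(- \frac{1}{12}\right) = \frac{1}{48} \approx 0.020833$)
$\left(U{\left(-1 \right)} + K\right) t{\left(0 \right)} = \left(\left(-1\right)^{\frac{5}{2}} \left(2 - 1\right)^{2} + \frac{1}{48}\right) \left(\left(- \frac{1}{2}\right) 0\right) = \left(i 1^{2} + \frac{1}{48}\right) 0 = \left(i 1 + \frac{1}{48}\right) 0 = \left(i + \frac{1}{48}\right) 0 = \left(\frac{1}{48} + i\right) 0 = 0$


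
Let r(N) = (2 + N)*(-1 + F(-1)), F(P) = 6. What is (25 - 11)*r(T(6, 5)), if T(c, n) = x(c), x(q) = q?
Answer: 560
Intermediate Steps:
T(c, n) = c
r(N) = 10 + 5*N (r(N) = (2 + N)*(-1 + 6) = (2 + N)*5 = 10 + 5*N)
(25 - 11)*r(T(6, 5)) = (25 - 11)*(10 + 5*6) = 14*(10 + 30) = 14*40 = 560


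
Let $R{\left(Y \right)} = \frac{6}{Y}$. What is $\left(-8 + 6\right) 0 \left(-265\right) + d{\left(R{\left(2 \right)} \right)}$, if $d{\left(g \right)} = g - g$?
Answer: $0$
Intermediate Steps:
$d{\left(g \right)} = 0$
$\left(-8 + 6\right) 0 \left(-265\right) + d{\left(R{\left(2 \right)} \right)} = \left(-8 + 6\right) 0 \left(-265\right) + 0 = \left(-2\right) 0 \left(-265\right) + 0 = 0 \left(-265\right) + 0 = 0 + 0 = 0$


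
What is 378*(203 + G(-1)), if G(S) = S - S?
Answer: 76734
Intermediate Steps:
G(S) = 0
378*(203 + G(-1)) = 378*(203 + 0) = 378*203 = 76734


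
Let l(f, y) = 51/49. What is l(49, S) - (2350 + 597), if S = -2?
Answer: -144352/49 ≈ -2946.0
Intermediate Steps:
l(f, y) = 51/49 (l(f, y) = 51*(1/49) = 51/49)
l(49, S) - (2350 + 597) = 51/49 - (2350 + 597) = 51/49 - 1*2947 = 51/49 - 2947 = -144352/49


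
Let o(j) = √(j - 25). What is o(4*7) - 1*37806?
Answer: -37806 + √3 ≈ -37804.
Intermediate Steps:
o(j) = √(-25 + j)
o(4*7) - 1*37806 = √(-25 + 4*7) - 1*37806 = √(-25 + 28) - 37806 = √3 - 37806 = -37806 + √3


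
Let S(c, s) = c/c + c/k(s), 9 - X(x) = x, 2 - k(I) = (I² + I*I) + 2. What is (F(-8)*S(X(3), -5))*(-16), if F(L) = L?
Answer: 2816/25 ≈ 112.64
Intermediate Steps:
k(I) = -2*I² (k(I) = 2 - ((I² + I*I) + 2) = 2 - ((I² + I²) + 2) = 2 - (2*I² + 2) = 2 - (2 + 2*I²) = 2 + (-2 - 2*I²) = -2*I²)
X(x) = 9 - x
S(c, s) = 1 - c/(2*s²) (S(c, s) = c/c + c/((-2*s²)) = 1 + c*(-1/(2*s²)) = 1 - c/(2*s²))
(F(-8)*S(X(3), -5))*(-16) = -8*(1 - ½*(9 - 1*3)/(-5)²)*(-16) = -8*(1 - ½*(9 - 3)*1/25)*(-16) = -8*(1 - ½*6*1/25)*(-16) = -8*(1 - 3/25)*(-16) = -8*22/25*(-16) = -176/25*(-16) = 2816/25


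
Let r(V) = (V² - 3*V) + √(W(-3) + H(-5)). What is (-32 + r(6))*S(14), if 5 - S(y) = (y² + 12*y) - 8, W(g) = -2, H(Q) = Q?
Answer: 4914 - 351*I*√7 ≈ 4914.0 - 928.66*I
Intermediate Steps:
S(y) = 13 - y² - 12*y (S(y) = 5 - ((y² + 12*y) - 8) = 5 - (-8 + y² + 12*y) = 5 + (8 - y² - 12*y) = 13 - y² - 12*y)
r(V) = V² - 3*V + I*√7 (r(V) = (V² - 3*V) + √(-2 - 5) = (V² - 3*V) + √(-7) = (V² - 3*V) + I*√7 = V² - 3*V + I*√7)
(-32 + r(6))*S(14) = (-32 + (6² - 3*6 + I*√7))*(13 - 1*14² - 12*14) = (-32 + (36 - 18 + I*√7))*(13 - 1*196 - 168) = (-32 + (18 + I*√7))*(13 - 196 - 168) = (-14 + I*√7)*(-351) = 4914 - 351*I*√7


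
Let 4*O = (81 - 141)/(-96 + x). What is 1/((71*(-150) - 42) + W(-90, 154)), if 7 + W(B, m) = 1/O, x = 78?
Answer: -5/53489 ≈ -9.3477e-5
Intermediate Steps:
O = 5/6 (O = ((81 - 141)/(-96 + 78))/4 = (-60/(-18))/4 = (-60*(-1/18))/4 = (1/4)*(10/3) = 5/6 ≈ 0.83333)
W(B, m) = -29/5 (W(B, m) = -7 + 1/(5/6) = -7 + 6/5 = -29/5)
1/((71*(-150) - 42) + W(-90, 154)) = 1/((71*(-150) - 42) - 29/5) = 1/((-10650 - 42) - 29/5) = 1/(-10692 - 29/5) = 1/(-53489/5) = -5/53489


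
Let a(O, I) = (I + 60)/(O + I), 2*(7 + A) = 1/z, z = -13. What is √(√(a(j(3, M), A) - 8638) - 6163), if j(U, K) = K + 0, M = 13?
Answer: √(-148066075 + 5735*I*√151435)/155 ≈ 0.59162 + 78.507*I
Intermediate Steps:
j(U, K) = K
A = -183/26 (A = -7 + (½)/(-13) = -7 + (½)*(-1/13) = -7 - 1/26 = -183/26 ≈ -7.0385)
a(O, I) = (60 + I)/(I + O)
√(√(a(j(3, M), A) - 8638) - 6163) = √(√((60 - 183/26)/(-183/26 + 13) - 8638) - 6163) = √(√((1377/26)/(155/26) - 8638) - 6163) = √(√((26/155)*(1377/26) - 8638) - 6163) = √(√(1377/155 - 8638) - 6163) = √(√(-1337513/155) - 6163) = √(37*I*√151435/155 - 6163) = √(-6163 + 37*I*√151435/155)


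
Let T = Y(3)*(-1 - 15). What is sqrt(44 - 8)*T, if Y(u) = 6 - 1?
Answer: -480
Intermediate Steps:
Y(u) = 5
T = -80 (T = 5*(-1 - 15) = 5*(-16) = -80)
sqrt(44 - 8)*T = sqrt(44 - 8)*(-80) = sqrt(36)*(-80) = 6*(-80) = -480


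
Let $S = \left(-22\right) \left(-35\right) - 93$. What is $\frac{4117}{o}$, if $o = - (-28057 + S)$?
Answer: $\frac{4117}{27380} \approx 0.15037$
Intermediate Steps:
$S = 677$ ($S = 770 - 93 = 677$)
$o = 27380$ ($o = - (-28057 + 677) = \left(-1\right) \left(-27380\right) = 27380$)
$\frac{4117}{o} = \frac{4117}{27380}$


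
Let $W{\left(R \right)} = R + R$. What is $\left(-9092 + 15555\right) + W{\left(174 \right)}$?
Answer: $6811$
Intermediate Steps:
$W{\left(R \right)} = 2 R$
$\left(-9092 + 15555\right) + W{\left(174 \right)} = \left(-9092 + 15555\right) + 2 \cdot 174 = 6463 + 348 = 6811$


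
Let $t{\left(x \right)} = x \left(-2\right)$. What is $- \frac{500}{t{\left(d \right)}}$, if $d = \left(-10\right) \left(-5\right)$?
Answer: $5$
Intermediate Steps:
$d = 50$
$t{\left(x \right)} = - 2 x$
$- \frac{500}{t{\left(d \right)}} = - \frac{500}{\left(-2\right) 50} = - \frac{500}{-100} = \left(-500\right) \left(- \frac{1}{100}\right) = 5$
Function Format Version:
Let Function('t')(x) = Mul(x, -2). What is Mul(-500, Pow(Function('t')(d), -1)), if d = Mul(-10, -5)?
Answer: 5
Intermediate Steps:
d = 50
Function('t')(x) = Mul(-2, x)
Mul(-500, Pow(Function('t')(d), -1)) = Mul(-500, Pow(Mul(-2, 50), -1)) = Mul(-500, Pow(-100, -1)) = Mul(-500, Rational(-1, 100)) = 5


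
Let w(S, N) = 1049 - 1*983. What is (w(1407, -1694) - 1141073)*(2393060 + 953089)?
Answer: -3817979432043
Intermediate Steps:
w(S, N) = 66 (w(S, N) = 1049 - 983 = 66)
(w(1407, -1694) - 1141073)*(2393060 + 953089) = (66 - 1141073)*(2393060 + 953089) = -1141007*3346149 = -3817979432043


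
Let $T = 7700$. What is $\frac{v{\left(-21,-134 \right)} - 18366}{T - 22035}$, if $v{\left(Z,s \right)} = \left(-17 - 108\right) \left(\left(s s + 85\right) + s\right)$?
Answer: $\frac{2256741}{14335} \approx 157.43$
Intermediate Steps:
$v{\left(Z,s \right)} = -10625 - 125 s - 125 s^{2}$ ($v{\left(Z,s \right)} = \left(-17 - 108\right) \left(\left(s^{2} + 85\right) + s\right) = - 125 \left(\left(85 + s^{2}\right) + s\right) = - 125 \left(85 + s + s^{2}\right) = -10625 - 125 s - 125 s^{2}$)
$\frac{v{\left(-21,-134 \right)} - 18366}{T - 22035} = \frac{\left(-10625 - -16750 - 125 \left(-134\right)^{2}\right) - 18366}{7700 - 22035} = \frac{\left(-10625 + 16750 - 2244500\right) - 18366}{-14335} = \left(\left(-10625 + 16750 - 2244500\right) - 18366\right) \left(- \frac{1}{14335}\right) = \left(-2238375 - 18366\right) \left(- \frac{1}{14335}\right) = \left(-2256741\right) \left(- \frac{1}{14335}\right) = \frac{2256741}{14335}$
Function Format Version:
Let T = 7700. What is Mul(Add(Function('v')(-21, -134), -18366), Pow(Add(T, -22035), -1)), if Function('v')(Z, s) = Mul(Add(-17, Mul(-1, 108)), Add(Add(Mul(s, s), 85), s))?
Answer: Rational(2256741, 14335) ≈ 157.43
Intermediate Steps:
Function('v')(Z, s) = Add(-10625, Mul(-125, s), Mul(-125, Pow(s, 2))) (Function('v')(Z, s) = Mul(Add(-17, -108), Add(Add(Pow(s, 2), 85), s)) = Mul(-125, Add(Add(85, Pow(s, 2)), s)) = Mul(-125, Add(85, s, Pow(s, 2))) = Add(-10625, Mul(-125, s), Mul(-125, Pow(s, 2))))
Mul(Add(Function('v')(-21, -134), -18366), Pow(Add(T, -22035), -1)) = Mul(Add(Add(-10625, Mul(-125, -134), Mul(-125, Pow(-134, 2))), -18366), Pow(Add(7700, -22035), -1)) = Mul(Add(Add(-10625, 16750, Mul(-125, 17956)), -18366), Pow(-14335, -1)) = Mul(Add(Add(-10625, 16750, -2244500), -18366), Rational(-1, 14335)) = Mul(Add(-2238375, -18366), Rational(-1, 14335)) = Mul(-2256741, Rational(-1, 14335)) = Rational(2256741, 14335)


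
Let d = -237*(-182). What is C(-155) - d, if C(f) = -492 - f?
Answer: -43471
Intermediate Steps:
d = 43134
C(-155) - d = (-492 - 1*(-155)) - 1*43134 = (-492 + 155) - 43134 = -337 - 43134 = -43471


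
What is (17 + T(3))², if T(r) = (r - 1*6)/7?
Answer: 13456/49 ≈ 274.61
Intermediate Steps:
T(r) = -6/7 + r/7 (T(r) = (r - 6)*(⅐) = (-6 + r)*(⅐) = -6/7 + r/7)
(17 + T(3))² = (17 + (-6/7 + (⅐)*3))² = (17 + (-6/7 + 3/7))² = (17 - 3/7)² = (116/7)² = 13456/49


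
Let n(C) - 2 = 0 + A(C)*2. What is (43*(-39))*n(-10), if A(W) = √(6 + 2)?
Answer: -3354 - 6708*√2 ≈ -12841.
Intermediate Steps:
A(W) = 2*√2 (A(W) = √8 = 2*√2)
n(C) = 2 + 4*√2 (n(C) = 2 + (0 + (2*√2)*2) = 2 + (0 + 4*√2) = 2 + 4*√2)
(43*(-39))*n(-10) = (43*(-39))*(2 + 4*√2) = -1677*(2 + 4*√2) = -3354 - 6708*√2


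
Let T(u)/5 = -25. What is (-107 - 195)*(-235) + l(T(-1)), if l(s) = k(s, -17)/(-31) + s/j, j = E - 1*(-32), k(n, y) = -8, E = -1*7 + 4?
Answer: 63798387/899 ≈ 70966.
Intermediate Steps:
E = -3 (E = -7 + 4 = -3)
T(u) = -125 (T(u) = 5*(-25) = -125)
j = 29 (j = -3 - 1*(-32) = -3 + 32 = 29)
l(s) = 8/31 + s/29 (l(s) = -8/(-31) + s/29 = -8*(-1/31) + s*(1/29) = 8/31 + s/29)
(-107 - 195)*(-235) + l(T(-1)) = (-107 - 195)*(-235) + (8/31 + (1/29)*(-125)) = -302*(-235) + (8/31 - 125/29) = 70970 - 3643/899 = 63798387/899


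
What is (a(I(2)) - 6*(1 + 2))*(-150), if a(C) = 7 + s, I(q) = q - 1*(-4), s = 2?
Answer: 1350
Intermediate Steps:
I(q) = 4 + q (I(q) = q + 4 = 4 + q)
a(C) = 9 (a(C) = 7 + 2 = 9)
(a(I(2)) - 6*(1 + 2))*(-150) = (9 - 6*(1 + 2))*(-150) = (9 - 6*3)*(-150) = (9 - 18)*(-150) = -9*(-150) = 1350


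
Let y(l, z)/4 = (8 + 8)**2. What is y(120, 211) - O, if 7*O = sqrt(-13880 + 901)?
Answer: 1024 - I*sqrt(12979)/7 ≈ 1024.0 - 16.275*I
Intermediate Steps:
y(l, z) = 1024 (y(l, z) = 4*(8 + 8)**2 = 4*16**2 = 4*256 = 1024)
O = I*sqrt(12979)/7 (O = sqrt(-13880 + 901)/7 = sqrt(-12979)/7 = (I*sqrt(12979))/7 = I*sqrt(12979)/7 ≈ 16.275*I)
y(120, 211) - O = 1024 - I*sqrt(12979)/7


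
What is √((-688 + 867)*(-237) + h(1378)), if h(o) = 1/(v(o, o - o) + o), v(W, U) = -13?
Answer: I*√79043592810/1365 ≈ 205.97*I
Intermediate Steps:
h(o) = 1/(-13 + o)
√((-688 + 867)*(-237) + h(1378)) = √((-688 + 867)*(-237) + 1/(-13 + 1378)) = √(179*(-237) + 1/1365) = √(-42423 + 1/1365) = √(-57907394/1365) = I*√79043592810/1365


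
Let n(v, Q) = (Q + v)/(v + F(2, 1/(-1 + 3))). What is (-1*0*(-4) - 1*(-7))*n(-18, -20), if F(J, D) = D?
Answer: 76/5 ≈ 15.200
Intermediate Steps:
n(v, Q) = (Q + v)/(½ + v) (n(v, Q) = (Q + v)/(v + 1/(-1 + 3)) = (Q + v)/(v + 1/2) = (Q + v)/(v + ½) = (Q + v)/(½ + v))
(-1*0*(-4) - 1*(-7))*n(-18, -20) = (-1*0*(-4) - 1*(-7))*(2*(-20 - 18)/(1 + 2*(-18))) = (0*(-4) + 7)*(2*(-38)/(1 - 36)) = (0 + 7)*(2*(-38)/(-35)) = 7*(2*(-1/35)*(-38)) = 7*(76/35) = 76/5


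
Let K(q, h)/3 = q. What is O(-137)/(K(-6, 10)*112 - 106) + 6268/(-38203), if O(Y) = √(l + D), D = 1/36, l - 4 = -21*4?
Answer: -6268/38203 - I*√2879/12732 ≈ -0.16407 - 0.0042143*I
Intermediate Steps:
K(q, h) = 3*q
l = -80 (l = 4 - 21*4 = 4 - 84 = -80)
D = 1/36 ≈ 0.027778
O(Y) = I*√2879/6 (O(Y) = √(-80 + 1/36) = √(-2879/36) = I*√2879/6)
O(-137)/(K(-6, 10)*112 - 106) + 6268/(-38203) = (I*√2879/6)/((3*(-6))*112 - 106) + 6268/(-38203) = (I*√2879/6)/(-18*112 - 106) + 6268*(-1/38203) = (I*√2879/6)/(-2016 - 106) - 6268/38203 = (I*√2879/6)/(-2122) - 6268/38203 = (I*√2879/6)*(-1/2122) - 6268/38203 = -I*√2879/12732 - 6268/38203 = -6268/38203 - I*√2879/12732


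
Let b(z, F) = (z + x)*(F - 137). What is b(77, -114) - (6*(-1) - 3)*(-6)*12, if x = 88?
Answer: -42063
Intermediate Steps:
b(z, F) = (-137 + F)*(88 + z) (b(z, F) = (z + 88)*(F - 137) = (88 + z)*(-137 + F) = (-137 + F)*(88 + z))
b(77, -114) - (6*(-1) - 3)*(-6)*12 = (-12056 - 137*77 + 88*(-114) - 114*77) - (6*(-1) - 3)*(-6)*12 = (-12056 - 10549 - 10032 - 8778) - (-6 - 3)*(-6)*12 = -41415 - (-9*(-6))*12 = -41415 - 54*12 = -41415 - 1*648 = -41415 - 648 = -42063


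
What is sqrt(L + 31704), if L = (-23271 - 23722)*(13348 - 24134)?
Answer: sqrt(506898202) ≈ 22514.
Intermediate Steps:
L = 506866498 (L = -46993*(-10786) = 506866498)
sqrt(L + 31704) = sqrt(506866498 + 31704) = sqrt(506898202)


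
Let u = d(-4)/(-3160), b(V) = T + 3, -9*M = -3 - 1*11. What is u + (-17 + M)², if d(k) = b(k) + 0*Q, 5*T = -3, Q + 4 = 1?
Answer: 76317707/319950 ≈ 238.53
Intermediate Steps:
Q = -3 (Q = -4 + 1 = -3)
M = 14/9 (M = -(-3 - 1*11)/9 = -(-3 - 11)/9 = -⅑*(-14) = 14/9 ≈ 1.5556)
T = -⅗ (T = (⅕)*(-3) = -⅗ ≈ -0.60000)
b(V) = 12/5 (b(V) = -⅗ + 3 = 12/5)
d(k) = 12/5 (d(k) = 12/5 + 0*(-3) = 12/5 + 0 = 12/5)
u = -3/3950 (u = (12/5)/(-3160) = (12/5)*(-1/3160) = -3/3950 ≈ -0.00075949)
u + (-17 + M)² = -3/3950 + (-17 + 14/9)² = -3/3950 + (-139/9)² = -3/3950 + 19321/81 = 76317707/319950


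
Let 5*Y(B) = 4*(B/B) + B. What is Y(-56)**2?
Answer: 2704/25 ≈ 108.16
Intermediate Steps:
Y(B) = 4/5 + B/5 (Y(B) = (4*(B/B) + B)/5 = (4*1 + B)/5 = (4 + B)/5 = 4/5 + B/5)
Y(-56)**2 = (4/5 + (1/5)*(-56))**2 = (4/5 - 56/5)**2 = (-52/5)**2 = 2704/25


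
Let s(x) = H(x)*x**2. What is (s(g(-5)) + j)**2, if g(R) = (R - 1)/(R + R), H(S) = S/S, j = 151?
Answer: 14318656/625 ≈ 22910.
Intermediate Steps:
H(S) = 1
g(R) = (-1 + R)/(2*R) (g(R) = (-1 + R)/((2*R)) = (-1 + R)*(1/(2*R)) = (-1 + R)/(2*R))
s(x) = x**2 (s(x) = 1*x**2 = x**2)
(s(g(-5)) + j)**2 = (((1/2)*(-1 - 5)/(-5))**2 + 151)**2 = (((1/2)*(-1/5)*(-6))**2 + 151)**2 = ((3/5)**2 + 151)**2 = (9/25 + 151)**2 = (3784/25)**2 = 14318656/625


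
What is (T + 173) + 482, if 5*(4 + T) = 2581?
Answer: 5836/5 ≈ 1167.2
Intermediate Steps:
T = 2561/5 (T = -4 + (⅕)*2581 = -4 + 2581/5 = 2561/5 ≈ 512.20)
(T + 173) + 482 = (2561/5 + 173) + 482 = 3426/5 + 482 = 5836/5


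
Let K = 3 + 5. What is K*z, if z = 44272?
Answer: 354176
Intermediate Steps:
K = 8
K*z = 8*44272 = 354176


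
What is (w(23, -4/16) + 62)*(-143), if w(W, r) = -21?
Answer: -5863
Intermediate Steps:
(w(23, -4/16) + 62)*(-143) = (-21 + 62)*(-143) = 41*(-143) = -5863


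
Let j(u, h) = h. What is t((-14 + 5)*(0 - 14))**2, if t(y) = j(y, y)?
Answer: 15876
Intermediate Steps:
t(y) = y
t((-14 + 5)*(0 - 14))**2 = ((-14 + 5)*(0 - 14))**2 = (-9*(-14))**2 = 126**2 = 15876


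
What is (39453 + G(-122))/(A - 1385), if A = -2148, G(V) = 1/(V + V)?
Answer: -9626531/862052 ≈ -11.167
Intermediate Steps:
G(V) = 1/(2*V)
(39453 + G(-122))/(A - 1385) = (39453 + (1/2)/(-122))/(-2148 - 1385) = (39453 + (1/2)*(-1/122))/(-3533) = (39453 - 1/244)*(-1/3533) = (9626531/244)*(-1/3533) = -9626531/862052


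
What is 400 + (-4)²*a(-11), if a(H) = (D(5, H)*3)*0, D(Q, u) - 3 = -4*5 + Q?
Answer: 400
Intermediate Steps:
D(Q, u) = -17 + Q (D(Q, u) = 3 + (-4*5 + Q) = 3 + (-20 + Q) = -17 + Q)
a(H) = 0 (a(H) = ((-17 + 5)*3)*0 = -12*3*0 = -36*0 = 0)
400 + (-4)²*a(-11) = 400 + (-4)²*0 = 400 + 16*0 = 400 + 0 = 400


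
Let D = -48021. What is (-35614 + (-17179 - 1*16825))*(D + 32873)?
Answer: 1054573464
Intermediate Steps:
(-35614 + (-17179 - 1*16825))*(D + 32873) = (-35614 + (-17179 - 1*16825))*(-48021 + 32873) = (-35614 + (-17179 - 16825))*(-15148) = (-35614 - 34004)*(-15148) = -69618*(-15148) = 1054573464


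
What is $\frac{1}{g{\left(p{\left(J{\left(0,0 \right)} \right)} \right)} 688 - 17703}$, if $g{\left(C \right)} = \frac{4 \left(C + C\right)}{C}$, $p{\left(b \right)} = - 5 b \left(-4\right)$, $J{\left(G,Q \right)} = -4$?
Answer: $- \frac{1}{12199} \approx -8.1974 \cdot 10^{-5}$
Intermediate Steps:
$p{\left(b \right)} = 20 b$
$g{\left(C \right)} = 8$ ($g{\left(C \right)} = \frac{4 \cdot 2 C}{C} = \frac{8 C}{C} = 8$)
$\frac{1}{g{\left(p{\left(J{\left(0,0 \right)} \right)} \right)} 688 - 17703} = \frac{1}{8 \cdot 688 - 17703} = \frac{1}{5504 - 17703} = \frac{1}{-12199} = - \frac{1}{12199}$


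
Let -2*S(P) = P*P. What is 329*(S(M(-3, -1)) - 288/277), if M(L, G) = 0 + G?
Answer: -280637/554 ≈ -506.56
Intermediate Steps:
M(L, G) = G
S(P) = -P²/2 (S(P) = -P*P/2 = -P²/2)
329*(S(M(-3, -1)) - 288/277) = 329*(-½*(-1)² - 288/277) = 329*(-½*1 - 288*1/277) = 329*(-½ - 288/277) = 329*(-853/554) = -280637/554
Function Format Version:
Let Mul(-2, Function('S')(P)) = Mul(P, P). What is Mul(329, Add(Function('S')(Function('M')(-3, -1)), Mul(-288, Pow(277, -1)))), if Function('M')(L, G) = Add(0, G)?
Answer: Rational(-280637, 554) ≈ -506.56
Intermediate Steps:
Function('M')(L, G) = G
Function('S')(P) = Mul(Rational(-1, 2), Pow(P, 2)) (Function('S')(P) = Mul(Rational(-1, 2), Mul(P, P)) = Mul(Rational(-1, 2), Pow(P, 2)))
Mul(329, Add(Function('S')(Function('M')(-3, -1)), Mul(-288, Pow(277, -1)))) = Mul(329, Add(Mul(Rational(-1, 2), Pow(-1, 2)), Mul(-288, Pow(277, -1)))) = Mul(329, Add(Mul(Rational(-1, 2), 1), Mul(-288, Rational(1, 277)))) = Mul(329, Add(Rational(-1, 2), Rational(-288, 277))) = Mul(329, Rational(-853, 554)) = Rational(-280637, 554)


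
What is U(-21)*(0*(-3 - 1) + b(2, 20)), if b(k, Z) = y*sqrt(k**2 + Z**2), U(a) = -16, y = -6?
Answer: 192*sqrt(101) ≈ 1929.6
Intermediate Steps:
b(k, Z) = -6*sqrt(Z**2 + k**2) (b(k, Z) = -6*sqrt(k**2 + Z**2) = -6*sqrt(Z**2 + k**2))
U(-21)*(0*(-3 - 1) + b(2, 20)) = -16*(0*(-3 - 1) - 6*sqrt(20**2 + 2**2)) = -16*(0*(-4) - 6*sqrt(400 + 4)) = -16*(0 - 12*sqrt(101)) = -(-192)*sqrt(101) = 192*sqrt(101)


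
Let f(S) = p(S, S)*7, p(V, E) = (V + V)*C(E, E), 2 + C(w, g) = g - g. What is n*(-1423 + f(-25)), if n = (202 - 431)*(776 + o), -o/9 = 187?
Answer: -150169269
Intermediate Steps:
o = -1683 (o = -9*187 = -1683)
C(w, g) = -2 (C(w, g) = -2 + (g - g) = -2 + 0 = -2)
n = 207703 (n = (202 - 431)*(776 - 1683) = -229*(-907) = 207703)
p(V, E) = -4*V (p(V, E) = (V + V)*(-2) = (2*V)*(-2) = -4*V)
f(S) = -28*S (f(S) = -4*S*7 = -28*S)
n*(-1423 + f(-25)) = 207703*(-1423 - 28*(-25)) = 207703*(-1423 + 700) = 207703*(-723) = -150169269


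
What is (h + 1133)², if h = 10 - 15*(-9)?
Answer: 1633284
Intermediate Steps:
h = 145 (h = 10 + 135 = 145)
(h + 1133)² = (145 + 1133)² = 1278² = 1633284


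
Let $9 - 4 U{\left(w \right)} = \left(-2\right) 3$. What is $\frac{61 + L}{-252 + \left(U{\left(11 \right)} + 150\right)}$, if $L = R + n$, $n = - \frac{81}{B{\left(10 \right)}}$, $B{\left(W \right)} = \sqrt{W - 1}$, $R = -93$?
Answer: $\frac{236}{393} \approx 0.60051$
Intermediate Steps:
$B{\left(W \right)} = \sqrt{-1 + W}$
$n = -27$ ($n = - \frac{81}{\sqrt{-1 + 10}} = - \frac{81}{\sqrt{9}} = - \frac{81}{3} = \left(-81\right) \frac{1}{3} = -27$)
$U{\left(w \right)} = \frac{15}{4}$ ($U{\left(w \right)} = \frac{9}{4} - \frac{\left(-2\right) 3}{4} = \frac{9}{4} - - \frac{3}{2} = \frac{9}{4} + \frac{3}{2} = \frac{15}{4}$)
$L = -120$ ($L = -93 - 27 = -120$)
$\frac{61 + L}{-252 + \left(U{\left(11 \right)} + 150\right)} = \frac{61 - 120}{-252 + \left(\frac{15}{4} + 150\right)} = - \frac{59}{-252 + \frac{615}{4}} = - \frac{59}{- \frac{393}{4}} = \left(-59\right) \left(- \frac{4}{393}\right) = \frac{236}{393}$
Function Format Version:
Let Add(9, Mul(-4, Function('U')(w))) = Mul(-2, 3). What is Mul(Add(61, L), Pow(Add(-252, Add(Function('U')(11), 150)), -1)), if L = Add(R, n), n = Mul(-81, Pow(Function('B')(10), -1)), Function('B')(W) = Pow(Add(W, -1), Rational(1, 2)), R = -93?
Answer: Rational(236, 393) ≈ 0.60051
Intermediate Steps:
Function('B')(W) = Pow(Add(-1, W), Rational(1, 2))
n = -27 (n = Mul(-81, Pow(Pow(Add(-1, 10), Rational(1, 2)), -1)) = Mul(-81, Pow(Pow(9, Rational(1, 2)), -1)) = Mul(-81, Pow(3, -1)) = Mul(-81, Rational(1, 3)) = -27)
Function('U')(w) = Rational(15, 4) (Function('U')(w) = Add(Rational(9, 4), Mul(Rational(-1, 4), Mul(-2, 3))) = Add(Rational(9, 4), Mul(Rational(-1, 4), -6)) = Add(Rational(9, 4), Rational(3, 2)) = Rational(15, 4))
L = -120 (L = Add(-93, -27) = -120)
Mul(Add(61, L), Pow(Add(-252, Add(Function('U')(11), 150)), -1)) = Mul(Add(61, -120), Pow(Add(-252, Add(Rational(15, 4), 150)), -1)) = Mul(-59, Pow(Add(-252, Rational(615, 4)), -1)) = Mul(-59, Pow(Rational(-393, 4), -1)) = Mul(-59, Rational(-4, 393)) = Rational(236, 393)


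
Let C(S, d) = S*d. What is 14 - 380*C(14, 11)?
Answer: -58506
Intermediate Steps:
14 - 380*C(14, 11) = 14 - 5320*11 = 14 - 380*154 = 14 - 58520 = -58506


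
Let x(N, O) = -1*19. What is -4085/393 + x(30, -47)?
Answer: -11552/393 ≈ -29.394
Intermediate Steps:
x(N, O) = -19
-4085/393 + x(30, -47) = -4085/393 - 19 = -11552/393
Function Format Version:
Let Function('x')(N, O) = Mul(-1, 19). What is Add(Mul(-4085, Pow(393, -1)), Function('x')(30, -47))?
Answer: Rational(-11552, 393) ≈ -29.394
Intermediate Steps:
Function('x')(N, O) = -19
Add(Mul(-4085, Pow(393, -1)), Function('x')(30, -47)) = Add(Mul(-4085, Pow(393, -1)), -19) = Add(Mul(-4085, Rational(1, 393)), -19) = Add(Rational(-4085, 393), -19) = Rational(-11552, 393)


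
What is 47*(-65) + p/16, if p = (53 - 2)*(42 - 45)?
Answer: -49033/16 ≈ -3064.6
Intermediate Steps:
p = -153 (p = 51*(-3) = -153)
47*(-65) + p/16 = 47*(-65) - 153/16 = -3055 - 153*1/16 = -3055 - 153/16 = -49033/16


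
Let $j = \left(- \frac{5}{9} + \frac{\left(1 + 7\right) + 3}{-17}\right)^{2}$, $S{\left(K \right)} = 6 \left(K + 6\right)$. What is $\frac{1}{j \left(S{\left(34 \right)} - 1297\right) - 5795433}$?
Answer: $- \frac{23409}{135701076889} \approx -1.725 \cdot 10^{-7}$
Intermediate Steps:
$S{\left(K \right)} = 36 + 6 K$ ($S{\left(K \right)} = 6 \left(6 + K\right) = 36 + 6 K$)
$j = \frac{33856}{23409}$ ($j = \left(\left(-5\right) \frac{1}{9} + \left(8 + 3\right) \left(- \frac{1}{17}\right)\right)^{2} = \left(- \frac{5}{9} + 11 \left(- \frac{1}{17}\right)\right)^{2} = \left(- \frac{5}{9} - \frac{11}{17}\right)^{2} = \left(- \frac{184}{153}\right)^{2} = \frac{33856}{23409} \approx 1.4463$)
$\frac{1}{j \left(S{\left(34 \right)} - 1297\right) - 5795433} = \frac{1}{\frac{33856 \left(\left(36 + 6 \cdot 34\right) - 1297\right)}{23409} - 5795433} = \frac{1}{\frac{33856 \left(\left(36 + 204\right) - 1297\right)}{23409} - 5795433} = \frac{1}{\frac{33856 \left(240 - 1297\right)}{23409} - 5795433} = \frac{1}{\frac{33856}{23409} \left(-1057\right) - 5795433} = \frac{1}{- \frac{35785792}{23409} - 5795433} = \frac{1}{- \frac{135701076889}{23409}} = - \frac{23409}{135701076889}$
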